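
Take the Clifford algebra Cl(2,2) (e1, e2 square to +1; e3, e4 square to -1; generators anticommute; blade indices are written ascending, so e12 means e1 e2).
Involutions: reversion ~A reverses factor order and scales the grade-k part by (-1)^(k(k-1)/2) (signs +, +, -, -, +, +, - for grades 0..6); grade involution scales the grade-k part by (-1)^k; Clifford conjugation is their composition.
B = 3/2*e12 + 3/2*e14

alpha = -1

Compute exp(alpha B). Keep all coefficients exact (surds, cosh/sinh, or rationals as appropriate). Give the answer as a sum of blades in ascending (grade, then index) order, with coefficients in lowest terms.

B^2 term by term: the squares give (3/2)^2*(e12)^2 + (3/2)^2*(e14)^2 = 9/4*(-1) + 9/4*(+1) = 0 (each basis 2-blade squares to minus the product of its generators' squares); cross terms between blades sharing an index anticommute and cancel. So B^2 = 0.
B^2 = 0, hence only two terms survive: exp(alpha B) = 1 + alpha B (parabolic case).
Answer: 1 - 3/2*e12 - 3/2*e14


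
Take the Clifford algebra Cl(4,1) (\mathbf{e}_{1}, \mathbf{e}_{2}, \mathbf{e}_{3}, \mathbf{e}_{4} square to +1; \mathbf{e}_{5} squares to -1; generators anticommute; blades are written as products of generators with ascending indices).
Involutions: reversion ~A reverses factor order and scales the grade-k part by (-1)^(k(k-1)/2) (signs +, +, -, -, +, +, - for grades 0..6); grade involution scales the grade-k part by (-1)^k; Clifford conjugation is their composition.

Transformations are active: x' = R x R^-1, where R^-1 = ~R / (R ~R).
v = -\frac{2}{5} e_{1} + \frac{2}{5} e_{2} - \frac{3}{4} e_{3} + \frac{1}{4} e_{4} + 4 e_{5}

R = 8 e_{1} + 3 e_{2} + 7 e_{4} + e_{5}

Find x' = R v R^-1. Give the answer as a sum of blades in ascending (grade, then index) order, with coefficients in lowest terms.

~R = 8 e_{1} + 3 e_{2} + 7 e_{4} + e_{5}, and R ~R = 121, so R^-1 = ~R / (121).
R v = -\frac{17}{4} + \frac{22}{5} e_{1} e_{2} - 6 e_{1} e_{3} + \frac{24}{5} e_{1} e_{4} + \frac{162}{5} e_{1} e_{5} - \frac{9}{4} e_{2} e_{3} - \frac{41}{20} e_{2} e_{4} + \frac{58}{5} e_{2} e_{5} + \frac{21}{4} e_{3} e_{4} + \frac{3}{4} e_{3} e_{5} + \frac{111}{4} e_{4} e_{5}
Answer: -\frac{98}{605} e_{1} - \frac{739}{1210} e_{2} + \frac{3}{4} e_{3} - \frac{359}{484} e_{4} - \frac{985}{242} e_{5}


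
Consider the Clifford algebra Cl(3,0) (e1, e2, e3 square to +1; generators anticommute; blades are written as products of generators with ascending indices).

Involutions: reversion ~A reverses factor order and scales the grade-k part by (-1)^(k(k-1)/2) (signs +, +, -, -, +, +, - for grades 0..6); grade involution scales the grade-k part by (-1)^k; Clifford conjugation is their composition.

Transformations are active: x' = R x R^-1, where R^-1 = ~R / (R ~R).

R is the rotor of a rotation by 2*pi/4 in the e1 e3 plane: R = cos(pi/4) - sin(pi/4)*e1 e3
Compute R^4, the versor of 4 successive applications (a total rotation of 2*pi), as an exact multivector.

The rotor phase is half the rotation angle and phases add under composition, so 4 steps in the e1 e3 plane accumulate phase 4*(pi/4) = pi: R^4 = cos(pi) - sin(pi)*e1 e3.
cos(pi) = -1 and sin(pi) = 0, so R^4 = -1. The total rotation 2*pi is 1 full turn, so every vector returns to itself, yet the rotor is -1, on the OTHER sheet of the double cover (an odd number of 2*pi turns).
Answer: -1


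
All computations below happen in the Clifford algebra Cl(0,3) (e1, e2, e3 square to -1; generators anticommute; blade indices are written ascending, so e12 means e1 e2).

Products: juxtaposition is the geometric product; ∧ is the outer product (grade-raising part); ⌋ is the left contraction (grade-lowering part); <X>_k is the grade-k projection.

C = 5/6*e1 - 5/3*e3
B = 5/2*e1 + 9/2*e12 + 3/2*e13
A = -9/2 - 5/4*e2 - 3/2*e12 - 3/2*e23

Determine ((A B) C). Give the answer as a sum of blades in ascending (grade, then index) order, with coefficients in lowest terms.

step 1: 27/4 - 135/8*e1 - 15/4*e2 - 119/8*e12 - 27/2*e13 - 9/4*e23 - 15/8*e123
step 2: 225/16 - 135/8*e1 - 775/48*e2 - 45/2*e3 + 225/8*e13 + 125/16*e23 + 275/12*e123
Answer: 225/16 - 135/8*e1 - 775/48*e2 - 45/2*e3 + 225/8*e13 + 125/16*e23 + 275/12*e123


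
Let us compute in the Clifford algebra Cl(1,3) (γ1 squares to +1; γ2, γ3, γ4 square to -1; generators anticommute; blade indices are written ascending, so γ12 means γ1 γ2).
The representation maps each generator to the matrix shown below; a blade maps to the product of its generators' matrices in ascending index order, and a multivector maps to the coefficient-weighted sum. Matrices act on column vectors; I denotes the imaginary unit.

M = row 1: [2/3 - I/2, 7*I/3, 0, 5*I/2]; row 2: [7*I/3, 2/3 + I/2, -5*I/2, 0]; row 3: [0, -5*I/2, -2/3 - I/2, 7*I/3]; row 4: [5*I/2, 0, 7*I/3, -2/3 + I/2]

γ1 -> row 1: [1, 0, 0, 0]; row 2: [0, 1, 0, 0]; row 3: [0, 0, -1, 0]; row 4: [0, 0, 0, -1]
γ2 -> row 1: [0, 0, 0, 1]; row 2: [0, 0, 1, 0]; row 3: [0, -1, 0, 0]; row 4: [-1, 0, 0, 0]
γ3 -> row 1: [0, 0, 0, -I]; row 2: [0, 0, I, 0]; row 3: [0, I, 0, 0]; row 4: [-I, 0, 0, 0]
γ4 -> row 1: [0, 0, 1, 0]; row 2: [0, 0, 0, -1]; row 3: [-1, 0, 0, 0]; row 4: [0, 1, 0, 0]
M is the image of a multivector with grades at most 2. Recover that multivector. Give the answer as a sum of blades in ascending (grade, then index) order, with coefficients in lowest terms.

Method: the blade images are trace-orthogonal — tr(rho(e_A) rho(e_B)^-1) = 4 if A = B and 0 otherwise — and rho(e_A)^-1 = (e_A)^2 * rho(e_A) with (e_A)^2 = +1 or -1, so the coefficient of e_A in the preimage is (e_A)^2 * tr(M rho(e_A))/4.
Nonzero projections over blades of grade <= 2: γ1: (γ1)^2 = +1, tr(M rho(γ1)) = 8/3, coefficient 2/3; γ3: (γ3)^2 = -1, tr(M rho(γ3)) = 10, coefficient -5/2; γ23: (γ23)^2 = -1, tr(M rho(γ23)) = -2, coefficient 1/2; γ34: (γ34)^2 = -1, tr(M rho(γ34)) = 28/3, coefficient -7/3. Every other blade of grade <= 2 projects to 0.
Answer: 2/3*γ1 - 5/2*γ3 + 1/2*γ23 - 7/3*γ34


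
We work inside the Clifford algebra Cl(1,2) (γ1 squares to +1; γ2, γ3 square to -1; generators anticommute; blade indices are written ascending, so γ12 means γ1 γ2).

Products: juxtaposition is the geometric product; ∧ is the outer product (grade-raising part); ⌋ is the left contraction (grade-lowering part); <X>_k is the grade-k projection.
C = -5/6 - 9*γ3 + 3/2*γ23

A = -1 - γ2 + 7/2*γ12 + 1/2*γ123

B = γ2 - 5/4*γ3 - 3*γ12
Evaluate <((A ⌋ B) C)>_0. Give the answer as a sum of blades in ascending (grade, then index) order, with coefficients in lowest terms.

step 1: -19/2 + 3*γ1 - γ2 + 5/4*γ3 + 3*γ12
step 2: 115/6 - 5/2*γ1 + 65/24*γ2 + 2063/24*γ3 - 5/2*γ12 - 63/2*γ13 - 21/4*γ23 - 45/2*γ123
step 3: 115/6
Answer: 115/6


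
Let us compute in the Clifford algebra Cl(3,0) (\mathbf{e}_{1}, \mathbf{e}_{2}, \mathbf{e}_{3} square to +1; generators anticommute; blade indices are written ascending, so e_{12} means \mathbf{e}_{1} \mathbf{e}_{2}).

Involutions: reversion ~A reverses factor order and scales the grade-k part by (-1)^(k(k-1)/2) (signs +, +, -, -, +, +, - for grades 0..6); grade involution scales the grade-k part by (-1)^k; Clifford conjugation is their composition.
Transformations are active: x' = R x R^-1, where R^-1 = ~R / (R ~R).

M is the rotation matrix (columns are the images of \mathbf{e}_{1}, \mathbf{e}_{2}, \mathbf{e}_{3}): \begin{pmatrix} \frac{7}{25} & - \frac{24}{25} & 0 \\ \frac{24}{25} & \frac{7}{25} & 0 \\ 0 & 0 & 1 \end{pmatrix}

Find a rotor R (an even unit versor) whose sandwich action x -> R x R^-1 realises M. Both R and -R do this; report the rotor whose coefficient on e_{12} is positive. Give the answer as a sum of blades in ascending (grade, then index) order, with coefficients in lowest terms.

Method: write R = a + b12*e_{12} + b13*e_{13} + b23*e_{23} with a^2 + b12^2 + b13^2 + b23^2 = 1 (so R^-1 = ~R). Expanding the columns R e_j ~R gives tr M = 4a^2 - 1 and, from the antisymmetric part, M21 - M12 = -4a*b12, M13 - M31 = 4a*b13, M32 - M23 = -4a*b23.
Here tr M = \frac{39}{25}, so a^2 = (1 + tr M)/4 = \frac{16}{25} and a = ±\frac{4}{5}. Taking a = \frac{4}{5}: M21 - M12 = \frac{48}{25}, M13 - M31 = 0, M32 - M23 = 0, giving b12 = -\frac{3}{5}, b13 = 0, b23 = 0, i.e. R = \frac{4}{5} - \frac{3}{5} e_{12}.
Its e_{12} coefficient is negative, so report the other preimage -R.
Answer: -\frac{4}{5} + \frac{3}{5} e_{12}. Sheet selection: the two-to-one cover makes ±R indistinguishable at the matrix level (trace \frac{39}{25}), so uniqueness comes from the required sign on e_{12}.


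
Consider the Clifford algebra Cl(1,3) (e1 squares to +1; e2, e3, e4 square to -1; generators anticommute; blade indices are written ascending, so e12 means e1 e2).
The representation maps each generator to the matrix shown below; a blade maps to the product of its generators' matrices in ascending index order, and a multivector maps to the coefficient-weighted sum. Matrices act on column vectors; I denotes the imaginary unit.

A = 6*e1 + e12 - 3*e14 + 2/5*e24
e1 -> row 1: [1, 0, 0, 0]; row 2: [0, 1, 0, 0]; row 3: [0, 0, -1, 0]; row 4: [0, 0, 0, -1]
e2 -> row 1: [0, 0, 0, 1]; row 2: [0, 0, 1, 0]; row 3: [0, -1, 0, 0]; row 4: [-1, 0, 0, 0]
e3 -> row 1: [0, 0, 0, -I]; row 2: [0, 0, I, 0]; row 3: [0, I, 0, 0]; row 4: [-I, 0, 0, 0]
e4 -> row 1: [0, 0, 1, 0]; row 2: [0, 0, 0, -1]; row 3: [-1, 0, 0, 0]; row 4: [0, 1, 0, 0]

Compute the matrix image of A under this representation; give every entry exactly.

Bivector images (products of the table entries): rho(e12) = rho(e1)rho(e2) = row 1: [0, 0, 0, 1]; row 2: [0, 0, 1, 0]; row 3: [0, 1, 0, 0]; row 4: [1, 0, 0, 0]; rho(e14) = rho(e1)rho(e4) = row 1: [0, 0, 1, 0]; row 2: [0, 0, 0, -1]; row 3: [1, 0, 0, 0]; row 4: [0, -1, 0, 0]; rho(e24) = rho(e2)rho(e4) = row 1: [0, 1, 0, 0]; row 2: [-1, 0, 0, 0]; row 3: [0, 0, 0, 1]; row 4: [0, 0, -1, 0].
M = (6)*rho(e1) + (1)*rho(e12) + (-3)*rho(e14) + (2/5)*rho(e24), summed entrywise:
Answer: row 1: [6, 2/5, -3, 1]; row 2: [-2/5, 6, 1, 3]; row 3: [-3, 1, -6, 2/5]; row 4: [1, 3, -2/5, -6]


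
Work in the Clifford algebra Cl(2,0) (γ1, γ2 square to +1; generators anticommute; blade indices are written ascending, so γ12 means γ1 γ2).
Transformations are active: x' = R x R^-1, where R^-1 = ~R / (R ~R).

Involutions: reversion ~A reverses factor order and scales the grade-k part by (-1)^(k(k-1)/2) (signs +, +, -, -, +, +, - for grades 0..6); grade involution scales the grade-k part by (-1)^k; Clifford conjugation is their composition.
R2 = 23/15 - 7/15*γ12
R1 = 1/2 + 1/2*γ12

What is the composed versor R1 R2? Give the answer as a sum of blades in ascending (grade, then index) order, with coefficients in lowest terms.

Distribute over the terms of R1 (each basis-blade product reordered to ascending indices, repeated generators contracted through their squares):
(1/2) R2 = 23/30 - 7/30*γ12
(1/2*γ12) R2 = 7/30 + 23/30*γ12
Summing the partial products and collecting blades:
Answer: 1 + 8/15*γ12


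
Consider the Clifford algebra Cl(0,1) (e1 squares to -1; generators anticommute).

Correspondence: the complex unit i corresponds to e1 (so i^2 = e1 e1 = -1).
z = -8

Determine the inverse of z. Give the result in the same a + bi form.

In blades: z = -8.
With qbar = -8 (scalar fixed, mapped units negated), z qbar = 64 (the sum of squared coefficients), so z^-1 = qbar / (64) = -1/8; translating back:
Answer: -1/8


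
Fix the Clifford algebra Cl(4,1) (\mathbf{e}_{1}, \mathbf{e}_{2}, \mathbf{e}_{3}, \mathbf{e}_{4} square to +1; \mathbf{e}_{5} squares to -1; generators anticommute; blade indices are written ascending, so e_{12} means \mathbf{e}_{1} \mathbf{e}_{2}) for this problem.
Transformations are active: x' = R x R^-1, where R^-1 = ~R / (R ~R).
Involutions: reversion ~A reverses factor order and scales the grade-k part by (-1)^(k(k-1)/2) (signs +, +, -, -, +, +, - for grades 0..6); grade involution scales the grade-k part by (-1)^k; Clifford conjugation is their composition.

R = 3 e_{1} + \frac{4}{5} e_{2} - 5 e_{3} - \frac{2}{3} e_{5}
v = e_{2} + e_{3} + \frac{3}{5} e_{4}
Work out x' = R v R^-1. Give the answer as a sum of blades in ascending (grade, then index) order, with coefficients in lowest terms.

~R = 3 e_{1} + \frac{4}{5} e_{2} - 5 e_{3} - \frac{2}{3} e_{5}, and R ~R = \frac{7694}{225}, so R^-1 = ~R / (\frac{7694}{225}).
R v = -\frac{21}{5} + 3 e_{12} + 3 e_{13} + \frac{9}{5} e_{14} + \frac{29}{5} e_{23} + \frac{12}{25} e_{24} + \frac{2}{3} e_{25} - 3 e_{34} + \frac{2}{3} e_{35} + \frac{2}{5} e_{45}
Answer: -\frac{2835}{3847} e_{1} - \frac{4603}{3847} e_{2} + \frac{878}{3847} e_{3} - \frac{3}{5} e_{4} + \frac{630}{3847} e_{5}


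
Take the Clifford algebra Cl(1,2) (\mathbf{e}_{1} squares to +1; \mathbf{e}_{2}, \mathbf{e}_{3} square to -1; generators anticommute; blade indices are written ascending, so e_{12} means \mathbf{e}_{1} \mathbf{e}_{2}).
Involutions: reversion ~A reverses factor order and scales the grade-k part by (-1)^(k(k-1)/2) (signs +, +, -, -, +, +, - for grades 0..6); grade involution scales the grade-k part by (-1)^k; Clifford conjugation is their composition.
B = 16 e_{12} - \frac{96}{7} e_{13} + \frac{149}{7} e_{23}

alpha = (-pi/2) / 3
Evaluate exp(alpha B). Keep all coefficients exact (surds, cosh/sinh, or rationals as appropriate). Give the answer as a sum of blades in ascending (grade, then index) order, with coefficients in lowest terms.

B^2 term by term: the squares give (16)^2*(e_{12})^2 + (-\frac{96}{7})^2*(e_{13})^2 + (\frac{149}{7})^2*(e_{23})^2 = 256*(+1) + \frac{9216}{49}*(+1) + \frac{22201}{49}*(-1) = -9 (each basis 2-blade squares to minus the product of its generators' squares); cross terms between blades sharing an index anticommute and cancel. So B^2 = -9.
B^2 = -9 — circular case — the even/odd split gives cos and sin: l = 3, alpha*l = - \frac{\pi}{2}, so exp(alpha B) = cos(- \frac{\pi}{2}) + (sin(- \frac{\pi}{2})/3)*B = 0 + (- \frac{1}{3})*B.
Answer: - \frac{16}{3} e_{12} + \frac{32}{7} e_{13} - \frac{149}{21} e_{23}


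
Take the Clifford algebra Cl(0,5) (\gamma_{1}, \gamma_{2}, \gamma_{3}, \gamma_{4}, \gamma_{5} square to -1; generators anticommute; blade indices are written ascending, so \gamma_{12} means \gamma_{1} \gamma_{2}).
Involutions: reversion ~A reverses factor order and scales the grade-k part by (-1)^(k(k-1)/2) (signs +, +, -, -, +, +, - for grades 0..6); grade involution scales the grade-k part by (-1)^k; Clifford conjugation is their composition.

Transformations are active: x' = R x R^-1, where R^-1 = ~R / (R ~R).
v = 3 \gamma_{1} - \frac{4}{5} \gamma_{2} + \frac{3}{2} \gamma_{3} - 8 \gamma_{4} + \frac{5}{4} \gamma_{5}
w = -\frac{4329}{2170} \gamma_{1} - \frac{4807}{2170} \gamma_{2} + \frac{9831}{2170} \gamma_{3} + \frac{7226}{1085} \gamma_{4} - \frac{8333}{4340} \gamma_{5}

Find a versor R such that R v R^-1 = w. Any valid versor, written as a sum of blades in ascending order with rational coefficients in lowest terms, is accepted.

Key observation: q(v) = q(w) = -\frac{30981}{400} (sandwiches preserve the norm), so R = v + w = \frac{2181}{2170} \gamma_{1} - \frac{6543}{2170} \gamma_{2} + \frac{6543}{1085} \gamma_{3} - \frac{1454}{1085} \gamma_{4} - \frac{727}{1085} \gamma_{5} works whenever it is invertible — the component of v along it is kept and (v - w)/2 reverses, sending v to w.
Answer: \frac{2181}{2170} \gamma_{1} - \frac{6543}{2170} \gamma_{2} + \frac{6543}{1085} \gamma_{3} - \frac{1454}{1085} \gamma_{4} - \frac{727}{1085} \gamma_{5}


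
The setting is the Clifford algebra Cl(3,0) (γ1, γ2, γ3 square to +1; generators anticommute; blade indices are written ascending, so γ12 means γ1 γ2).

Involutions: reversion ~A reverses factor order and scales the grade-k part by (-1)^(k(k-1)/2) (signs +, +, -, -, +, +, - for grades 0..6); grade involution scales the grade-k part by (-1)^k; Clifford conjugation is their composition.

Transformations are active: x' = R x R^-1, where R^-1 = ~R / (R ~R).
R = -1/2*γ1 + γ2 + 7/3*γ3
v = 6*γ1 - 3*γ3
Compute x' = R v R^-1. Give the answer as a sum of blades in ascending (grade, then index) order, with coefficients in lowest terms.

~R = -1/2*γ1 + γ2 + 7/3*γ3, and R ~R = 241/36, so R^-1 = ~R / (241/36).
R v = -10 - 6*γ12 - 25/2*γ13 - 3*γ23
Answer: -1086/241*γ1 - 720/241*γ2 - 957/241*γ3


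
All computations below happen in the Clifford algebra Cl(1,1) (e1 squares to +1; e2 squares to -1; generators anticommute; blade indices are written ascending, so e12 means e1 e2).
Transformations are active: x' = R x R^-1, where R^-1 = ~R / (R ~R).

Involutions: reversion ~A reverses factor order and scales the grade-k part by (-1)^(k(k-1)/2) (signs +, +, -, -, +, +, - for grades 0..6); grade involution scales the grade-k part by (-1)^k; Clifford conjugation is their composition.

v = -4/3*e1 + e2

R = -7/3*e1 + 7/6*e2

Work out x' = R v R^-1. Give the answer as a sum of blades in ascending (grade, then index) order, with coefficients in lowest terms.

~R = -7/3*e1 + 7/6*e2, and R ~R = 49/12, so R^-1 = ~R / (49/12).
R v = 35/18 - 7/9*e12
Answer: -8/9*e1 + 1/9*e2


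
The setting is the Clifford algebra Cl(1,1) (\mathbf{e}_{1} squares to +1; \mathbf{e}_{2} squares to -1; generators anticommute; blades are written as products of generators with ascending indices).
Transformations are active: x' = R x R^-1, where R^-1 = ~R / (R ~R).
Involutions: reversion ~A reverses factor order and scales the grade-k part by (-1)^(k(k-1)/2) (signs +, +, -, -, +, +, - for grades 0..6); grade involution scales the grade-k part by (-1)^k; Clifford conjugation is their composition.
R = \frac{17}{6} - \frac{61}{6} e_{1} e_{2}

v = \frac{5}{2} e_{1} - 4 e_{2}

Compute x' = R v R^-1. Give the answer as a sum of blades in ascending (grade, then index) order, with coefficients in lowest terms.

~R = \frac{17}{6} + \frac{61}{6} e_{1} e_{2}, and R ~R = -\frac{286}{3}, so R^-1 = ~R / (-\frac{286}{3}).
R v = -\frac{403}{12} e_{1} + \frac{169}{12} e_{2}
Answer: -\frac{133}{264} e_{1} + \frac{835}{264} e_{2}


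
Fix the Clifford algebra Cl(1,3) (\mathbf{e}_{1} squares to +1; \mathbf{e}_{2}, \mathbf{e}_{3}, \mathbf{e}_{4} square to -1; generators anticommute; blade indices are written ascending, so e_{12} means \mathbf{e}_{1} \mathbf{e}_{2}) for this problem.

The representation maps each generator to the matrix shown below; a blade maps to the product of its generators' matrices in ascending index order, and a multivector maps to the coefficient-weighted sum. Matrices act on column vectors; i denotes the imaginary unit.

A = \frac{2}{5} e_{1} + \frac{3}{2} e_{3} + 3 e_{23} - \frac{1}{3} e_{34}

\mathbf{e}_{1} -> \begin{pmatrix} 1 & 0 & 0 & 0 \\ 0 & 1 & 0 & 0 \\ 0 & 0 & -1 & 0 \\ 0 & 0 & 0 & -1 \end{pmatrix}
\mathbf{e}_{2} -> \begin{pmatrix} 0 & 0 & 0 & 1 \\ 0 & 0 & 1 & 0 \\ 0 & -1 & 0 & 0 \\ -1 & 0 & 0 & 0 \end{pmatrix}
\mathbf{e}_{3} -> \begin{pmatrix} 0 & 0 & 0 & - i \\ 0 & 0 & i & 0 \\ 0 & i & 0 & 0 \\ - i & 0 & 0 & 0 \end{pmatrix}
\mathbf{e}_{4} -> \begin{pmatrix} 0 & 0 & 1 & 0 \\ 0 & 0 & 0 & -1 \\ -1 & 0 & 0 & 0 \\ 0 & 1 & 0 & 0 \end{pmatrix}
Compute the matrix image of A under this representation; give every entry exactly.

Bivector images (products of the table entries): rho(e_{23}) = rho(\mathbf{e}_{2})rho(\mathbf{e}_{3}) = \begin{pmatrix} - i & 0 & 0 & 0 \\ 0 & i & 0 & 0 \\ 0 & 0 & - i & 0 \\ 0 & 0 & 0 & i \end{pmatrix}; rho(e_{34}) = rho(\mathbf{e}_{3})rho(\mathbf{e}_{4}) = \begin{pmatrix} 0 & - i & 0 & 0 \\ - i & 0 & 0 & 0 \\ 0 & 0 & 0 & - i \\ 0 & 0 & - i & 0 \end{pmatrix}.
M = (\frac{2}{5})*rho(e_{1}) + (\frac{3}{2})*rho(e_{3}) + (3)*rho(e_{23}) + (-\frac{1}{3})*rho(e_{34}), summed entrywise:
Answer: \begin{pmatrix} \frac{2}{5} - 3 i & \frac{i}{3} & 0 & - \frac{3 i}{2} \\ \frac{i}{3} & \frac{2}{5} + 3 i & \frac{3 i}{2} & 0 \\ 0 & \frac{3 i}{2} & - \frac{2}{5} - 3 i & \frac{i}{3} \\ - \frac{3 i}{2} & 0 & \frac{i}{3} & - \frac{2}{5} + 3 i \end{pmatrix}


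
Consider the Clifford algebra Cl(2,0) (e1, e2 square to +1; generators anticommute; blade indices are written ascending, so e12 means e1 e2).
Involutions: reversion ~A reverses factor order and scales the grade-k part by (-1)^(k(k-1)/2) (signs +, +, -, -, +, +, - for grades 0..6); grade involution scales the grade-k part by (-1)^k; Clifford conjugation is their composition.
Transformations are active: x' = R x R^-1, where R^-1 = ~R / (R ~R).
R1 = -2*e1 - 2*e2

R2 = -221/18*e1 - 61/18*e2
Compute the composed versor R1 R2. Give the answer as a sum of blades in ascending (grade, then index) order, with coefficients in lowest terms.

Distribute over the terms of R1 (each basis-blade product reordered to ascending indices, repeated generators contracted through their squares):
(-2*e1) R2 = 221/9 + 61/9*e12
(-2*e2) R2 = 61/9 - 221/9*e12
Summing the partial products and collecting blades:
Answer: 94/3 - 160/9*e12


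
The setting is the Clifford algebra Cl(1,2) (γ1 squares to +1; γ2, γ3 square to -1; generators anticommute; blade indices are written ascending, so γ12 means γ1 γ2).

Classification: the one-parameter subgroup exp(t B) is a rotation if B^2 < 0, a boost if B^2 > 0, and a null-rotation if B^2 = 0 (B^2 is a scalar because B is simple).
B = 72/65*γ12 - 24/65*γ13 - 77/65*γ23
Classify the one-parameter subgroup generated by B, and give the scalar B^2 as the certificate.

B^2 term by term: the squares give (72/65)^2*(γ12)^2 + (-24/65)^2*(γ13)^2 + (-77/65)^2*(γ23)^2 = 5184/4225*(+1) + 576/4225*(+1) + 5929/4225*(-1) = -1/25 (each basis 2-blade squares to minus the product of its generators' squares); cross terms between blades sharing an index anticommute and cancel. So B^2 = -1/25.
Answer: rotation, certificate B^2 = -1/25. The scalar -1/25 is the complete invariant here: its sign names the subgroup type.


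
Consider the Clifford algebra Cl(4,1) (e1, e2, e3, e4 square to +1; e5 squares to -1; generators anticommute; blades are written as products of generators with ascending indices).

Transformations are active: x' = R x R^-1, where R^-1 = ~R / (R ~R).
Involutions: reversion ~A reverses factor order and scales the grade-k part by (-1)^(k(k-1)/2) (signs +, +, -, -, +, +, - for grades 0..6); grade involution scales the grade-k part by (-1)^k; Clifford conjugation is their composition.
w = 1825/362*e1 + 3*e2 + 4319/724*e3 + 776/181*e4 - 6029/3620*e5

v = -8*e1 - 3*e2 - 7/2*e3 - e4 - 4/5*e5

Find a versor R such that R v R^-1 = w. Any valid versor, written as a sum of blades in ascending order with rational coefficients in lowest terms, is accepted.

Key observation: q(v) = q(w) = 8561/100 (sandwiches preserve the norm), so R = v + w = -1071/362*e1 + 1785/724*e3 + 595/181*e4 - 1785/724*e5 works whenever it is invertible — the component of v along it is kept and (v - w)/2 reverses, sending v to w.
Answer: -1071/362*e1 + 1785/724*e3 + 595/181*e4 - 1785/724*e5


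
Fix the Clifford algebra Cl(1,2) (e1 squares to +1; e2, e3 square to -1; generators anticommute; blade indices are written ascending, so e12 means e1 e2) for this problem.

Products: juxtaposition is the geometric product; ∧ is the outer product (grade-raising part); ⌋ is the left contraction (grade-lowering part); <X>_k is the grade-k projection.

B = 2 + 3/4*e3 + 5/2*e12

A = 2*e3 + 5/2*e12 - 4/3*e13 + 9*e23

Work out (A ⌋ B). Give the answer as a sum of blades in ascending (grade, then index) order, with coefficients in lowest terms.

step 1: 19/4
Answer: 19/4


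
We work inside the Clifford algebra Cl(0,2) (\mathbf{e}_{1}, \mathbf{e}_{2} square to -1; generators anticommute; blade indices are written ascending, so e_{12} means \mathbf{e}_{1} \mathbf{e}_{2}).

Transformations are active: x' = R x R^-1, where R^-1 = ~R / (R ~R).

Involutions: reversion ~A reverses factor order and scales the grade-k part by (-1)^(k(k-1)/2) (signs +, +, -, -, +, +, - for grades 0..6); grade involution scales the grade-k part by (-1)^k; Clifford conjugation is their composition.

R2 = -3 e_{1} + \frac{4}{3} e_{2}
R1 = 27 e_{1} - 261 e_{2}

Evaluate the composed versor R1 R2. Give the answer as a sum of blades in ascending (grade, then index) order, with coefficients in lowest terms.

Distribute over the terms of R1 (each basis-blade product reordered to ascending indices, repeated generators contracted through their squares):
(27 e_{1}) R2 = 81 + 36 e_{12}
(-261 e_{2}) R2 = 348 - 783 e_{12}
Summing the partial products and collecting blades:
Answer: 429 - 747 e_{12}


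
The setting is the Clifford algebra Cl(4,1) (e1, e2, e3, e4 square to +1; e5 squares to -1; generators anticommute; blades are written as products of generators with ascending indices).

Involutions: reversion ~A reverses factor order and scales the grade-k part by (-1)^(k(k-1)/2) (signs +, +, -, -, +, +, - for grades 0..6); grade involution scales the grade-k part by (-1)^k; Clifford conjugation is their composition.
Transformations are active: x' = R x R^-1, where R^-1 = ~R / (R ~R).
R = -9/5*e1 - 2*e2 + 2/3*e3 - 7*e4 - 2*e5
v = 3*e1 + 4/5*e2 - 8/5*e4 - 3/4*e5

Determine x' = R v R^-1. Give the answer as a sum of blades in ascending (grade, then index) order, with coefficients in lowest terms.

~R = -9/5*e1 - 2*e2 + 2/3*e3 - 7*e4 - 2*e5, and R ~R = 11854/225, so R^-1 = ~R / (11854/225).
R v = 27/10 + 114/25*e1 e2 - 2*e1 e3 + 597/25*e1 e4 + 147/20*e1 e5 - 8/15*e2 e3 + 44/5*e2 e4 + 31/10*e2 e5 - 16/15*e3 e4 - 1/2*e3 e5 + 41/20*e4 e5
Answer: -37749/11854*e1 - 29783/29635*e2 + 405/5927*e3 + 52307/59270*e4 + 12921/23708*e5


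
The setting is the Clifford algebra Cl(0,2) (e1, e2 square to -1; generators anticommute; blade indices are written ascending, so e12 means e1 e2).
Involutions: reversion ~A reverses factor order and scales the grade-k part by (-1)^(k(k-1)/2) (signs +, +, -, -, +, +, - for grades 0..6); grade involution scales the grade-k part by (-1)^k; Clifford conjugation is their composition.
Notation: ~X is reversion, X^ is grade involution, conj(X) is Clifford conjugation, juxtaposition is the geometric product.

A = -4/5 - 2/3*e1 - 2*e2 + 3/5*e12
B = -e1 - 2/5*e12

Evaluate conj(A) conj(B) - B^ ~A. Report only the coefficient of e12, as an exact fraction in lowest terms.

first term: -32/75 - 13/15*e2 - 58/25*e12
second term: 32/75 - 8/5*e1 + 13/15*e2 - 42/25*e12
Answer: -16/25


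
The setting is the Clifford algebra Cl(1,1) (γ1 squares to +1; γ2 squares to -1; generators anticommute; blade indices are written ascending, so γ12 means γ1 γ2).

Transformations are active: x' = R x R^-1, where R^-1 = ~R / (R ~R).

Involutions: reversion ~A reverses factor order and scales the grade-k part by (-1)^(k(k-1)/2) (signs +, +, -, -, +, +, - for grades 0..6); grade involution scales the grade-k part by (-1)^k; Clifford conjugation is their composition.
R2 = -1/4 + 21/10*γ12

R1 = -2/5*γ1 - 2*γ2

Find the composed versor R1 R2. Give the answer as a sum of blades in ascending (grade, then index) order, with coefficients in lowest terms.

Distribute over the terms of R1 (each basis-blade product reordered to ascending indices, repeated generators contracted through their squares):
(-2/5*γ1) R2 = 1/10*γ1 - 21/25*γ2
(-2*γ2) R2 = -21/5*γ1 + 1/2*γ2
Summing the partial products and collecting blades:
Answer: -41/10*γ1 - 17/50*γ2


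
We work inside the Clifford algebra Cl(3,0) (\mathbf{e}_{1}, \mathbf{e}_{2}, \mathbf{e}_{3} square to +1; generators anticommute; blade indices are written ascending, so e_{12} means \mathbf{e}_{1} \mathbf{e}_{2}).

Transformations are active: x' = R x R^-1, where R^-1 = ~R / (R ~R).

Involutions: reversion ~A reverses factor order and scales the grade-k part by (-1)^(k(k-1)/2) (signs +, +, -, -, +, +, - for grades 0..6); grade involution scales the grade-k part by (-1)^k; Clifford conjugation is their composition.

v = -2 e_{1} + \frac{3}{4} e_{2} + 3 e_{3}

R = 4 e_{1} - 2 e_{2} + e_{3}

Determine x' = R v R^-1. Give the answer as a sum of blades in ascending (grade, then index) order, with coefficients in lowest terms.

~R = 4 e_{1} - 2 e_{2} + e_{3}, and R ~R = 21, so R^-1 = ~R / (21).
R v = -\frac{13}{2} - e_{12} + 14 e_{13} - \frac{27}{4} e_{23}
Answer: -\frac{10}{21} e_{1} + \frac{41}{84} e_{2} - \frac{76}{21} e_{3}


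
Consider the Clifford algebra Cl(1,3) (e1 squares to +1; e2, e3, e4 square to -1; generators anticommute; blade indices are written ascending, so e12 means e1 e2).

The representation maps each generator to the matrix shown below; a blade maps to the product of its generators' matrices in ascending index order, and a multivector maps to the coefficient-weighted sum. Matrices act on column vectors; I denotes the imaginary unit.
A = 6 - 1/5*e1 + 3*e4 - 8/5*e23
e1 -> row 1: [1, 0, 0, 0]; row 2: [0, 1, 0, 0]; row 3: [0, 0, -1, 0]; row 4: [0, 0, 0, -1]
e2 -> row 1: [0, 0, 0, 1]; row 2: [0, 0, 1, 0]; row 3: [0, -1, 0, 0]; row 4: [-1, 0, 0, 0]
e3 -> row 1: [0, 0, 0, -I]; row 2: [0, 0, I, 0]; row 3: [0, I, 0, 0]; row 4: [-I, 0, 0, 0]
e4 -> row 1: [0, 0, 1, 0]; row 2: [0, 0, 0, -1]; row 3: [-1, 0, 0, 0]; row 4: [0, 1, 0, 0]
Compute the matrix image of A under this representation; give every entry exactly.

Bivector images (products of the table entries): rho(e23) = rho(e2)rho(e3) = row 1: [-I, 0, 0, 0]; row 2: [0, I, 0, 0]; row 3: [0, 0, -I, 0]; row 4: [0, 0, 0, I].
M = (6)*1 + (-1/5)*rho(e1) + (3)*rho(e4) + (-8/5)*rho(e23), summed entrywise (1 is the identity matrix):
Answer: row 1: [29/5 + 8*I/5, 0, 3, 0]; row 2: [0, 29/5 - 8*I/5, 0, -3]; row 3: [-3, 0, 31/5 + 8*I/5, 0]; row 4: [0, 3, 0, 31/5 - 8*I/5]


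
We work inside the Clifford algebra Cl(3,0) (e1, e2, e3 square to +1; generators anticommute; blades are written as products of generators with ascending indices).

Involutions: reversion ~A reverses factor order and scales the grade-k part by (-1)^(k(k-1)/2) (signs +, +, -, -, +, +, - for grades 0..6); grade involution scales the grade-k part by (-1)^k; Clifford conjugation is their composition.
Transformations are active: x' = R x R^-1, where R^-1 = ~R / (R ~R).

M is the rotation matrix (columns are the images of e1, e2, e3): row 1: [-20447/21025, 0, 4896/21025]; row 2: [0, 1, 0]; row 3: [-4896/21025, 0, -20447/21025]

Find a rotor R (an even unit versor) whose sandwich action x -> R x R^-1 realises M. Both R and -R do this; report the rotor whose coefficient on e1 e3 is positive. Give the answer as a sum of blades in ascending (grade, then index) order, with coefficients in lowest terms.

Method: write R = a + b12*e1 e2 + b13*e1 e3 + b23*e2 e3 with a^2 + b12^2 + b13^2 + b23^2 = 1 (so R^-1 = ~R). Expanding the columns R e_j ~R gives tr M = 4a^2 - 1 and, from the antisymmetric part, M21 - M12 = -4a*b12, M13 - M31 = 4a*b13, M32 - M23 = -4a*b23.
Here tr M = -19869/21025, so a^2 = (1 + tr M)/4 = 289/21025 and a = ±17/145. Taking a = 17/145: M21 - M12 = 0, M13 - M31 = 9792/21025, M32 - M23 = 0, giving b12 = 0, b13 = 144/145, b23 = 0, i.e. R = 17/145 + 144/145*e1 e3.
Its e1 e3 coefficient is already positive.
Answer: 17/145 + 144/145*e1 e3. Sheet selection: the two-to-one cover makes ±R indistinguishable at the matrix level (trace -19869/21025), so uniqueness comes from the required sign on e1 e3.


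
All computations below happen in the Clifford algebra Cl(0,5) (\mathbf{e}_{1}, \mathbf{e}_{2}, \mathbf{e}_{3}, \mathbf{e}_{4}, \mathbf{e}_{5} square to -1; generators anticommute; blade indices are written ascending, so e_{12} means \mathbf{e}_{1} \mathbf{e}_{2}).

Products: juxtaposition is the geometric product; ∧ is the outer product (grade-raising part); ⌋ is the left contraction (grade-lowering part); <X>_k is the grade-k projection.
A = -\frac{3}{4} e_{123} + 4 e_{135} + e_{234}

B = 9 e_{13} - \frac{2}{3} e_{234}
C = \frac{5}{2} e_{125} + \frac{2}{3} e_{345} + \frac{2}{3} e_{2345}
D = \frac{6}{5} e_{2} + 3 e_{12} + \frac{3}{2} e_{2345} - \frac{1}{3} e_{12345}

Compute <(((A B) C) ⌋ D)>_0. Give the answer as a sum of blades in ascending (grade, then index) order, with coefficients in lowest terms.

step 1: -\frac{2}{3} - \frac{27}{4} e_{2} - 36 e_{5} - \frac{1}{2} e_{14} - 9 e_{124} + \frac{8}{3} e_{1245}
step 2: \frac{20}{3} e_{4} + 90 e_{12} + \frac{16}{9} e_{13} - \frac{135}{8} e_{15} + 24 e_{34} + \frac{45}{2} e_{45} - \frac{16}{9} e_{123} - \frac{5}{3} e_{125} - \frac{19}{3} e_{135} - 24 e_{234} + \frac{5}{4} e_{245} + \frac{73}{18} e_{345} - \frac{17}{3} e_{1235} - \frac{89}{18} e_{2345}
step 3: -\frac{3329}{12} + \frac{89}{54} e_{1} - \frac{73}{12} e_{2} + \frac{15}{8} e_{3} - \frac{17}{9} e_{4} - 36 e_{5} - \frac{73}{54} e_{12} + \frac{5}{12} e_{13} - 8 e_{15} - \frac{135}{4} e_{23} - \frac{19}{9} e_{24} - 36 e_{25} + \frac{5}{9} e_{34} + \frac{16}{27} e_{45} + \frac{15}{2} e_{123} + 8 e_{125} + \frac{45}{8} e_{234} - 10 e_{235} - \frac{16}{27} e_{245} + 30 e_{345} - \frac{20}{9} e_{1235}
step 4: -\frac{3329}{12}
Answer: -\frac{3329}{12}


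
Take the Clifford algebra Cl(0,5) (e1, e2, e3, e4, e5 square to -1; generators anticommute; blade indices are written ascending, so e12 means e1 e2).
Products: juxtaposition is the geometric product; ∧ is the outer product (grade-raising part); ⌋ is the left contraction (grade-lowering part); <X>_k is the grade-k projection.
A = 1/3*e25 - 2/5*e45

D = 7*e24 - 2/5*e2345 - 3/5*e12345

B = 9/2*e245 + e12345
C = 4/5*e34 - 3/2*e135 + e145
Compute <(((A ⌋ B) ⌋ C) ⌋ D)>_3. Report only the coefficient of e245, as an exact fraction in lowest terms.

step 1: 9/5*e2 + 3/2*e4 + 2/5*e123 - 1/3*e134
step 2: 6/5*e3 + 3/2*e15
step 3: -9/10*e234 - 12/25*e245 + 18/25*e1245
step 4: -9/10*e234 - 12/25*e245
Answer: -12/25


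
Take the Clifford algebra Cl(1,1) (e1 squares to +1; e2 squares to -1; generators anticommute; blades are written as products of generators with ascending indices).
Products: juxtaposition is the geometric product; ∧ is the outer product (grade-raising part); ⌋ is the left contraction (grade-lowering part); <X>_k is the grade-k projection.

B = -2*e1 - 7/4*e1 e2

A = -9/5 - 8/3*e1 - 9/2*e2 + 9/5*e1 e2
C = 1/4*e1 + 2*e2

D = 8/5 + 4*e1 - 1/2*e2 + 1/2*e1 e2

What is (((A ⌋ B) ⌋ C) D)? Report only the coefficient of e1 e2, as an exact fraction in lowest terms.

step 1: 131/60 + 459/40*e1 + 14/3*e2 + 63/20*e1 e2
step 2: -3103/480 + 131/240*e1 + 131/30*e2
step 3: -1793/300 - 13681/600*e1 + 16787/1600*e2 - 6711/320*e1 e2
Answer: -6711/320


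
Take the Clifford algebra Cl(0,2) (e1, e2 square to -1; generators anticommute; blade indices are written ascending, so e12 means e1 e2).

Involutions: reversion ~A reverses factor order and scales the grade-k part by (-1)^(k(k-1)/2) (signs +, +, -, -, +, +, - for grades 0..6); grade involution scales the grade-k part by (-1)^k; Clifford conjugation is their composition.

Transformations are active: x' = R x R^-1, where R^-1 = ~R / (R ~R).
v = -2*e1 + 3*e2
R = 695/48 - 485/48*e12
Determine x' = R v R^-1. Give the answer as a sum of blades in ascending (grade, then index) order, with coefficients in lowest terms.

~R = 695/48 + 485/48*e12, and R ~R = 359125/1152, so R^-1 = ~R / (359125/1152).
R v = 65/48*e1 + 3055/48*e2
Answer: 2349/1105*e1 + 3218/1105*e2


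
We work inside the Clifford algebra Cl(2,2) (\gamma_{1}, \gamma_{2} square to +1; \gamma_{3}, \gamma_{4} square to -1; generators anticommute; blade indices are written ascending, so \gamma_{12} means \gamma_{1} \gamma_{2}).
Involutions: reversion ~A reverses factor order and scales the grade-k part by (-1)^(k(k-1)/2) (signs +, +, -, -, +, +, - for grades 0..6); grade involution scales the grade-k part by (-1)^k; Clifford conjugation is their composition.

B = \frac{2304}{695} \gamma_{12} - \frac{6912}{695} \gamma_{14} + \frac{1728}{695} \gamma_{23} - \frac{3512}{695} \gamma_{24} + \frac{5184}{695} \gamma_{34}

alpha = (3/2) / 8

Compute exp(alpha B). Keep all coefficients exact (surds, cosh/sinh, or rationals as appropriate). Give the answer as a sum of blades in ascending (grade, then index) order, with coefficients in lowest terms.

B^2 term by term: the squares give (\frac{2304}{695})^2*(\gamma_{12})^2 + (-\frac{6912}{695})^2*(\gamma_{14})^2 + (\frac{1728}{695})^2*(\gamma_{23})^2 + (-\frac{3512}{695})^2*(\gamma_{24})^2 + (\frac{5184}{695})^2*(\gamma_{34})^2 = \frac{5308416}{483025}*(-1) + \frac{47775744}{483025}*(+1) + \frac{2985984}{483025}*(+1) + \frac{12334144}{483025}*(+1) + \frac{26873856}{483025}*(-1) = 64 (each basis 2-blade squares to minus the product of its generators' squares); cross terms between blades sharing an index anticommute and cancel; the commuting (index-disjoint) pairs give grade-4 terms 2*c*c'*(blade product), which cancel blade by blade — \gamma_{1234}: \frac{23887872}{483025} - \frac{23887872}{483025} = 0 — confirming B is simple. So B^2 = 64.
B^2 = 64 — B^2 > 0, so the exponential closes hyperbolically: l = 8, alpha*l = \frac{3}{2}, so exp(alpha B) = cosh(\frac{3}{2}) + (sinh(\frac{3}{2})/8)*B = \cosh{\left(\frac{3}{2} \right)} + (\frac{\sinh{\left(\frac{3}{2} \right)}}{8})*B.
Answer: \cosh{\left(\frac{3}{2} \right)} + \frac{288 \sinh{\left(\frac{3}{2} \right)}}{695} \gamma_{12} - \frac{864 \sinh{\left(\frac{3}{2} \right)}}{695} \gamma_{14} + \frac{216 \sinh{\left(\frac{3}{2} \right)}}{695} \gamma_{23} - \frac{439 \sinh{\left(\frac{3}{2} \right)}}{695} \gamma_{24} + \frac{648 \sinh{\left(\frac{3}{2} \right)}}{695} \gamma_{34}


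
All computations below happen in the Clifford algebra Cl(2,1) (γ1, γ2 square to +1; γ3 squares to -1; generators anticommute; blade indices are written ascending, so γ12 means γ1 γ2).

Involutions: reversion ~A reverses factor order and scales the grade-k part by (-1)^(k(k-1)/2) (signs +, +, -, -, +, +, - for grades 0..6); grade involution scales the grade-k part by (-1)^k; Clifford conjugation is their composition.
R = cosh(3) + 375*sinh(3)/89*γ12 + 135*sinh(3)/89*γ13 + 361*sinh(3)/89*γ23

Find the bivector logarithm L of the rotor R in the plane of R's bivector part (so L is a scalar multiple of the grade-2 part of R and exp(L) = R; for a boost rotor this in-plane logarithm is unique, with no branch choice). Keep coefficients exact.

The scalar part of R is cosh(3), which fixes the rapidity magnitude through cosh (cosh is even, so it cannot fix the sign — the bivector part carries that); dividing the bivector part by sinh of the rapidity gives the plane, and L = rapidity * plane, where the joint sign ambiguity of (rapidity, plane) cancels in the product.
Concretely: cosh(rapidity) = cosh(3) gives rapidity = ±3, and since rapidity/sinh(rapidity) is even the sign is immaterial: L = (rapidity/sinh(rapidity)) * <R>_2 = (3/sinh(3)) * <R>_2.
Answer: 1125/89*γ12 + 405/89*γ13 + 1083/89*γ23


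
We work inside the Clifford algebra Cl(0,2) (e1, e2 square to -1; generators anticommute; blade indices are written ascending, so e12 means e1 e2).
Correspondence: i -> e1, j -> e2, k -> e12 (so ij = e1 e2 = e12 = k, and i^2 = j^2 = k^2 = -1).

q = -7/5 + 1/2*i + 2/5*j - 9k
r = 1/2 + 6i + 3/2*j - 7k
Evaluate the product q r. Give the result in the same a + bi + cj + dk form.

In blades: q = -7/5 + 1/2*e1 + 2/5*e2 - 9*e12, r = 1/2 + 6*e1 + 3/2*e2 - 7*e12.
Distribute q over r term by term (generator squares from the signature, products reordered to ascending indices): (-7/5)*r = -7/10 - 42/5*e1 - 21/10*e2 + 49/5*e12; (1/2*e1)*r = -3 + 1/4*e1 + 7/2*e2 + 3/4*e12; (2/5*e2)*r = -3/5 - 14/5*e1 + 1/5*e2 - 12/5*e12; (-9*e12)*r = -63 + 27/2*e1 - 54*e2 - 9/2*e12.
Sum: -673/10 + 51/20*e1 - 262/5*e2 + 73/20*e12; translating back through the correspondence:
Answer: -673/10 + 51/20*i - 262/5*j + 73/20*k


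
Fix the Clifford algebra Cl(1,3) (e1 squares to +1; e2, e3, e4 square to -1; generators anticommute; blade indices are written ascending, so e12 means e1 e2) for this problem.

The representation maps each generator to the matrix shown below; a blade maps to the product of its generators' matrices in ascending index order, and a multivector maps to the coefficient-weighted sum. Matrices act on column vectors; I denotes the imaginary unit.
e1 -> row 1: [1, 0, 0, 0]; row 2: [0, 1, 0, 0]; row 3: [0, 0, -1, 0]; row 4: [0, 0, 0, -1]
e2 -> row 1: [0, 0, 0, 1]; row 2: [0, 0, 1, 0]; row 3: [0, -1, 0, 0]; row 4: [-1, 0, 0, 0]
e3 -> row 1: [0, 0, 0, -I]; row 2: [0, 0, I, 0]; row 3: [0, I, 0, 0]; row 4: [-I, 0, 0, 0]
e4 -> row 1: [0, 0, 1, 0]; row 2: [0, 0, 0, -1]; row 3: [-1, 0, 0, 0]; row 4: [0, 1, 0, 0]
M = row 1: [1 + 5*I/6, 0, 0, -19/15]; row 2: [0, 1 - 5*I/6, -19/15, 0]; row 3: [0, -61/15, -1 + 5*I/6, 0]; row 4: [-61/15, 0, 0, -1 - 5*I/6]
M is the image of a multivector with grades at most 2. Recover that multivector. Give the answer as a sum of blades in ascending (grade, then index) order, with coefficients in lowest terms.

Method: the blade images are trace-orthogonal — tr(rho(e_A) rho(e_B)^-1) = 4 if A = B and 0 otherwise — and rho(e_A)^-1 = (e_A)^2 * rho(e_A) with (e_A)^2 = +1 or -1, so the coefficient of e_A in the preimage is (e_A)^2 * tr(M rho(e_A))/4.
Nonzero projections over blades of grade <= 2: e1: (e1)^2 = +1, tr(M rho(e1)) = 4, coefficient 1; e2: (e2)^2 = -1, tr(M rho(e2)) = -28/5, coefficient 7/5; e12: (e12)^2 = +1, tr(M rho(e12)) = -32/3, coefficient -8/3; e23: (e23)^2 = -1, tr(M rho(e23)) = 10/3, coefficient -5/6. Every other blade of grade <= 2 projects to 0.
Answer: e1 + 7/5*e2 - 8/3*e12 - 5/6*e23
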